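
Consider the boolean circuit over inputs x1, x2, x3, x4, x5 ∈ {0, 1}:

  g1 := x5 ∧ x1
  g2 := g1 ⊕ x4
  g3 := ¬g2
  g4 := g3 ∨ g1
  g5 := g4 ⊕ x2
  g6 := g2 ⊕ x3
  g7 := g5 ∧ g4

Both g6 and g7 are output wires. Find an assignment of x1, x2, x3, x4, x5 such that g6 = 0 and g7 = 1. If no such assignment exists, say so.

x1=0, x2=0, x3=0, x4=0, x5=1

Check with x1=0, x2=0, x3=0, x4=0, x5=1:
g1 = x5 ∧ x1 = 1 ∧ 0 = 0
g2 = g1 ⊕ x4 = 0 ⊕ 0 = 0
g3 = ¬g2 = ¬0 = 1
g4 = g3 ∨ g1 = 1 ∨ 0 = 1
g5 = g4 ⊕ x2 = 1 ⊕ 0 = 1
g6 = g2 ⊕ x3 = 0 ⊕ 0 = 0
g7 = g5 ∧ g4 = 1 ∧ 1 = 1
So g6 = 0 and g7 = 1.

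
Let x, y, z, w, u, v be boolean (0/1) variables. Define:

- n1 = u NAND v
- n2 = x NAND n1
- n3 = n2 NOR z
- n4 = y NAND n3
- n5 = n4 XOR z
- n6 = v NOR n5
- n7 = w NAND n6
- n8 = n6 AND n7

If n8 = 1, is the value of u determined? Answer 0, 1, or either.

Both values of u occur among assignments with n8 = 1:
  u=0: x=0, y=0, z=1, w=0, u=0, v=0
  u=1: x=0, y=0, z=1, w=0, u=1, v=0

either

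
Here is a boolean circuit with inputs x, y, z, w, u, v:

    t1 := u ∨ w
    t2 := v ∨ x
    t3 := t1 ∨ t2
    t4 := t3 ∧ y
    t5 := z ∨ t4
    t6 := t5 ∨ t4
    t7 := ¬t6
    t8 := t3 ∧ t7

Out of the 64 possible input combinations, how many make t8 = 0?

49

t8 = t3 ∧ t7 must be 0, so at least one of t3, t7 is 0.
Enumerating the 64 input combinations, 49 give t8 = 0 and 15 give t8 = 1.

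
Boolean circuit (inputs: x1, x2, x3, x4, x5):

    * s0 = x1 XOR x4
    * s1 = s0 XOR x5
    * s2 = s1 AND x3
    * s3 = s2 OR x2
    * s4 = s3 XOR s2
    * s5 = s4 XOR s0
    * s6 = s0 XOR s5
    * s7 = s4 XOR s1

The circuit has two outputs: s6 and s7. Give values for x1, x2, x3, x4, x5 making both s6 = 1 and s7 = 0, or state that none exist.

x1=1, x2=1, x3=0, x4=0, x5=0

Check with x1=1, x2=1, x3=0, x4=0, x5=0:
s0 = x1 XOR x4 = 1 XOR 0 = 1
s1 = s0 XOR x5 = 1 XOR 0 = 1
s2 = s1 AND x3 = 1 AND 0 = 0
s3 = s2 OR x2 = 0 OR 1 = 1
s4 = s3 XOR s2 = 1 XOR 0 = 1
s5 = s4 XOR s0 = 1 XOR 1 = 0
s6 = s0 XOR s5 = 1 XOR 0 = 1
s7 = s4 XOR s1 = 1 XOR 1 = 0
So s6 = 1 and s7 = 0.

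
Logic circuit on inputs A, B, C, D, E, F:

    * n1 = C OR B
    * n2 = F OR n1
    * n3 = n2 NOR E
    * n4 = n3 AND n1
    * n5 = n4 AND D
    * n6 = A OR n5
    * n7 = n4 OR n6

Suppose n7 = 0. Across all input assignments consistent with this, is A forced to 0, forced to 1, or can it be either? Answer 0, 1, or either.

0

n7 = n4 OR n6 must be 0, so both n4 = 0 and n6 = 0.
n4 = n3 AND n1 must be 0, so at least one of n3, n1 is 0.
n6 = A OR n5 must be 0, so both A = 0 and n5 = 0.
Every assignment with n7 = 0 has A = 0; there are 32 such assignment(s).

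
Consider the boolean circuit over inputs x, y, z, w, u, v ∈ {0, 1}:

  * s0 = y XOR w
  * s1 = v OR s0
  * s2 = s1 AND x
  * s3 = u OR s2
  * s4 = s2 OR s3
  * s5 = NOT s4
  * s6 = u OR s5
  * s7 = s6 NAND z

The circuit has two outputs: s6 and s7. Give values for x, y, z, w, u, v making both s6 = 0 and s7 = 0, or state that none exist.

no solution exists

Across all 64 input combinations, none give both s6 = 0 and s7 = 0.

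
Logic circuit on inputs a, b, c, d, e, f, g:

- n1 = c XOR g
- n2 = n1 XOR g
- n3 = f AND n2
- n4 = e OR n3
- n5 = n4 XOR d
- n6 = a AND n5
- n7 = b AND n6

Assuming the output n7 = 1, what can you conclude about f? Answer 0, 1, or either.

either

Both values of f occur among assignments with n7 = 1:
  f=0: a=1, b=1, c=0, d=0, e=1, f=0, g=0
  f=1: a=1, b=1, c=0, d=0, e=1, f=1, g=0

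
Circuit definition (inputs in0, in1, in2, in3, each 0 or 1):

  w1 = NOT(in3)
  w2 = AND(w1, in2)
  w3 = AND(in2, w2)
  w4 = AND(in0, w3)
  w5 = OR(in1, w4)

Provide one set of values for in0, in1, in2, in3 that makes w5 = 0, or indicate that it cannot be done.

Check with in0=0 in1=0 in2=1 in3=1:
w1 = NOT(in3) = NOT 1 = 0
w2 = AND(w1, in2) = AND(0, 1) = 0
w3 = AND(in2, w2) = AND(1, 0) = 0
w4 = AND(in0, w3) = AND(0, 0) = 0
w5 = OR(in1, w4) = OR(0, 0) = 0
So w5 = 0 as required.

in0=0 in1=0 in2=1 in3=1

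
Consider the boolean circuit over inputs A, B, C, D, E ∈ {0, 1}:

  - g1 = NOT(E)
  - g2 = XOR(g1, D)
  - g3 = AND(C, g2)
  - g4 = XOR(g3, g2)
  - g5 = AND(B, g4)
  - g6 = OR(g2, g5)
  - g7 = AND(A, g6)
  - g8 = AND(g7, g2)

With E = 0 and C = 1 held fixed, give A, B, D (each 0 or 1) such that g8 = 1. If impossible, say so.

g8 = AND(g7, g2) must be 1, so both g7 = 1 and g2 = 1.
Check with E = 0 and C = 1 and A=1, B=1, D=0:
g1 = NOT(E) = NOT 0 = 1
g2 = XOR(g1, D) = XOR(1, 0) = 1
g3 = AND(C, g2) = AND(1, 1) = 1
g4 = XOR(g3, g2) = XOR(1, 1) = 0
g5 = AND(B, g4) = AND(1, 0) = 0
g6 = OR(g2, g5) = OR(1, 0) = 1
g7 = AND(A, g6) = AND(1, 1) = 1
g8 = AND(g7, g2) = AND(1, 1) = 1
So g8 = 1.

A=1, B=1, D=0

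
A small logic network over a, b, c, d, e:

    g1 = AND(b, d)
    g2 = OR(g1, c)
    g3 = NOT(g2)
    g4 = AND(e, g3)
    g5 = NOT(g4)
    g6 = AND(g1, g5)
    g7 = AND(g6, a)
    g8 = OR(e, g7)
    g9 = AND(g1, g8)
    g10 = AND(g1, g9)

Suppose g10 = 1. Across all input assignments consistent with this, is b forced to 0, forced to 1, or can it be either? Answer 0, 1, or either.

1

g10 = AND(g1, g9) must be 1, so both g1 = 1 and g9 = 1.
g1 = AND(b, d) must be 1, so both b = 1 and d = 1.
Every assignment with g10 = 1 has b = 1; there are 6 such assignment(s).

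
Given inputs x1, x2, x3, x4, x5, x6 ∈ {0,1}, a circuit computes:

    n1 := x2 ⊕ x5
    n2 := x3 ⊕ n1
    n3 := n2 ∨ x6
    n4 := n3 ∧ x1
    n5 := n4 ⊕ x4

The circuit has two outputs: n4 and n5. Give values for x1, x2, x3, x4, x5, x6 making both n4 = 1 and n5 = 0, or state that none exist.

x1=1 x2=0 x3=1 x4=1 x5=0 x6=0

Check with x1=1 x2=0 x3=1 x4=1 x5=0 x6=0:
n1 = x2 ⊕ x5 = 0 ⊕ 0 = 0
n2 = x3 ⊕ n1 = 1 ⊕ 0 = 1
n3 = n2 ∨ x6 = 1 ∨ 0 = 1
n4 = n3 ∧ x1 = 1 ∧ 1 = 1
n5 = n4 ⊕ x4 = 1 ⊕ 1 = 0
So n4 = 1 and n5 = 0.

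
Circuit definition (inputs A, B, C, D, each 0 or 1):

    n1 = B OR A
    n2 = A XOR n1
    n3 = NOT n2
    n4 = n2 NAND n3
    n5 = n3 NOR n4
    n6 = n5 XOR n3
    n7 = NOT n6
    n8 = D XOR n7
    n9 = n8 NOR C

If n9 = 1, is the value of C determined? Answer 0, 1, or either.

0

n9 = n8 NOR C must be 1, so both n8 = 0 and C = 0.
n8 = D XOR n7 must be 0, so D and n7 are equal.
Every assignment with n9 = 1 has C = 0; there are 4 such assignment(s).
  A=0, B=0, C=0, D=0
  A=0, B=1, C=0, D=1
  A=1, B=0, C=0, D=0
  A=1, B=1, C=0, D=0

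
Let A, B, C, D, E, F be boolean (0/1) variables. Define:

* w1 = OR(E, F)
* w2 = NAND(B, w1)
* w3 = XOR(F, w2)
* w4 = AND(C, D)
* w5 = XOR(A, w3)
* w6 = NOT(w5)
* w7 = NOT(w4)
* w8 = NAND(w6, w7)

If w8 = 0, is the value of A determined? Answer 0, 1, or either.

Both values of A occur among assignments with w8 = 0:
  A=0: A=0, B=0, C=0, D=0, E=0, F=1
  A=1: A=1, B=0, C=0, D=0, E=0, F=0

either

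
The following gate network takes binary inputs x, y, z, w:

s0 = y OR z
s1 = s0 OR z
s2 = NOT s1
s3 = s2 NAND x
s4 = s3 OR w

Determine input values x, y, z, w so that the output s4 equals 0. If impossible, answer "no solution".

x=1, y=0, z=0, w=0

s4 = s3 OR w must be 0, so both s3 = 0 and w = 0.
s3 = s2 NAND x must be 0, so both s2 = 1 and x = 1.
s2 = NOT s1 must be 1, so s1 = 0.
Check with x=1, y=0, z=0, w=0:
s0 = y OR z = 0 OR 0 = 0
s1 = s0 OR z = 0 OR 0 = 0
s2 = NOT s1 = NOT 0 = 1
s3 = s2 NAND x = 1 NAND 1 = 0
s4 = s3 OR w = 0 OR 0 = 0
So s4 = 0 as required.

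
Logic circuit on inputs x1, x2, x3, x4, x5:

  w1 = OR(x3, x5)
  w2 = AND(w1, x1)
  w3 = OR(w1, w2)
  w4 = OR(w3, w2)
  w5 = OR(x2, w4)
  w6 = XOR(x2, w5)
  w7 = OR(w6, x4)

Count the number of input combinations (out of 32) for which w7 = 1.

w7 = OR(w6, x4) must be 1, so at least one of w6, x4 is 1.
Enumerating the 32 input combinations, 22 give w7 = 1 and 10 give w7 = 0.

22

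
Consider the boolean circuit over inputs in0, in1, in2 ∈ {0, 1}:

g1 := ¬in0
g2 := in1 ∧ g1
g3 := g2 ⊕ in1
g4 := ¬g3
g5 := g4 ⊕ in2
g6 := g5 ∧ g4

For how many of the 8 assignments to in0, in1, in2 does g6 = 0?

5

g6 = g5 ∧ g4 must be 0, so at least one of g5, g4 is 0.
Satisfying assignments:
  in0=0, in1=0, in2=1
  in0=0, in1=1, in2=1
  in0=1, in1=0, in2=1
  in0=1, in1=1, in2=0
  in0=1, in1=1, in2=1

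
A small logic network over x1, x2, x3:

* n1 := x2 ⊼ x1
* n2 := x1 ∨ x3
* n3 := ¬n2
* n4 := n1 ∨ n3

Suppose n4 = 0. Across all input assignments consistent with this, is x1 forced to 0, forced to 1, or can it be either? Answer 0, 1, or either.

n4 = n1 ∨ n3 must be 0, so both n1 = 0 and n3 = 0.
n1 = x2 ⊼ x1 must be 0, so both x2 = 1 and x1 = 1.
n3 = ¬n2 must be 0, so n2 = 1.
Every assignment with n4 = 0 has x1 = 1; there are 2 such assignment(s).
  x1=1, x2=1, x3=0
  x1=1, x2=1, x3=1

1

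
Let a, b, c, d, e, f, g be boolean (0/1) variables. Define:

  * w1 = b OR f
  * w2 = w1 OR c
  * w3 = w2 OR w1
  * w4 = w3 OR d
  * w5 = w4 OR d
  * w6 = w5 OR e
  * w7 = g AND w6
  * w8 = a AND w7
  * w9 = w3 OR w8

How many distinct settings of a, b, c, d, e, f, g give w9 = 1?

w9 = w3 OR w8 must be 1, so at least one of w3, w8 is 1.
Enumerating the 128 input combinations, 115 give w9 = 1 and 13 give w9 = 0.

115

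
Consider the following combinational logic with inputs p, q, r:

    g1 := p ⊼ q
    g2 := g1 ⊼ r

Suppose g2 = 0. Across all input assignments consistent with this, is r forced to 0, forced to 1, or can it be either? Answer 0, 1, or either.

g2 = g1 ⊼ r must be 0, so both g1 = 1 and r = 1.
g1 = p ⊼ q must be 1, so at least one of p, q is 0.
Every assignment with g2 = 0 has r = 1; there are 3 such assignment(s).
  p=0, q=0, r=1
  p=0, q=1, r=1
  p=1, q=0, r=1

1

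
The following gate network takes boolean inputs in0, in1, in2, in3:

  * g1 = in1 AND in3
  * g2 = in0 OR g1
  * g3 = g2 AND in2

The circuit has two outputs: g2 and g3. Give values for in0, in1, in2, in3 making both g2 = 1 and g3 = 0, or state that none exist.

Check with in0=1, in1=0, in2=0, in3=1:
g1 = in1 AND in3 = 0 AND 1 = 0
g2 = in0 OR g1 = 1 OR 0 = 1
g3 = g2 AND in2 = 1 AND 0 = 0
So g2 = 1 and g3 = 0.

in0=1, in1=0, in2=0, in3=1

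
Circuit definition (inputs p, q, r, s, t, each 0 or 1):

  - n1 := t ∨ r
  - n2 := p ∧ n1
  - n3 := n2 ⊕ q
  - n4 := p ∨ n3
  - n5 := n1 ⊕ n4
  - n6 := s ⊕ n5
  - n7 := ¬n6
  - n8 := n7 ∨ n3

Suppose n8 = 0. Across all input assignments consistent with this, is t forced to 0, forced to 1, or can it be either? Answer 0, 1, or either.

either

Both values of t occur among assignments with n8 = 0:
  t=0: p=0, q=0, r=0, s=1, t=0
  t=1: p=0, q=0, r=0, s=0, t=1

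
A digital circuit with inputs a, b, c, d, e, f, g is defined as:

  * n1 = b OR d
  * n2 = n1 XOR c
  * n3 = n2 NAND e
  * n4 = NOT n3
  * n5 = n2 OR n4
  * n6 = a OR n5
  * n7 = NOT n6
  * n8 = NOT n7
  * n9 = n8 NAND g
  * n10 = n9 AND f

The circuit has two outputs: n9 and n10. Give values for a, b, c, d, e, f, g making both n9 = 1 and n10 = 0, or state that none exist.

Check with a=0, b=1, c=1, d=1, e=1, f=0, g=0:
n1 = b OR d = 1 OR 1 = 1
n2 = n1 XOR c = 1 XOR 1 = 0
n3 = n2 NAND e = 0 NAND 1 = 1
n4 = NOT n3 = NOT 1 = 0
n5 = n2 OR n4 = 0 OR 0 = 0
n6 = a OR n5 = 0 OR 0 = 0
n7 = NOT n6 = NOT 0 = 1
n8 = NOT n7 = NOT 1 = 0
n9 = n8 NAND g = 0 NAND 0 = 1
n10 = n9 AND f = 1 AND 0 = 0
So n9 = 1 and n10 = 0.

a=0, b=1, c=1, d=1, e=1, f=0, g=0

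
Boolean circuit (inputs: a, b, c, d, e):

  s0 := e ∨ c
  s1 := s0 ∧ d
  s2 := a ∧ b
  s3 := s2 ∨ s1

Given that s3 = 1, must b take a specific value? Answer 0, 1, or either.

Both values of b occur among assignments with s3 = 1:
  b=0: a=0, b=0, c=0, d=1, e=1
  b=1: a=0, b=1, c=0, d=1, e=1

either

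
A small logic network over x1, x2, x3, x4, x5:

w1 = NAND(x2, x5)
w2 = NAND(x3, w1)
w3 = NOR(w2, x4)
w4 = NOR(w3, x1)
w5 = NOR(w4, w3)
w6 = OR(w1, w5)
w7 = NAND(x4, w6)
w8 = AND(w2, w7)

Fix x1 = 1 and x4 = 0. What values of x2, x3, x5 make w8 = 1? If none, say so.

x2=1 x3=1 x5=1

w8 = AND(w2, w7) must be 1, so both w2 = 1 and w7 = 1.
w2 = NAND(x3, w1) must be 1, so at least one of x3, w1 is 0.
Check with x1 = 1 and x4 = 0 and x2=1, x3=1, x5=1:
w1 = NAND(x2, x5) = NAND(1, 1) = 0
w2 = NAND(x3, w1) = NAND(1, 0) = 1
w3 = NOR(w2, x4) = NOR(1, 0) = 0
w4 = NOR(w3, x1) = NOR(0, 1) = 0
w5 = NOR(w4, w3) = NOR(0, 0) = 1
w6 = OR(w1, w5) = OR(0, 1) = 1
w7 = NAND(x4, w6) = NAND(0, 1) = 1
w8 = AND(w2, w7) = AND(1, 1) = 1
So w8 = 1.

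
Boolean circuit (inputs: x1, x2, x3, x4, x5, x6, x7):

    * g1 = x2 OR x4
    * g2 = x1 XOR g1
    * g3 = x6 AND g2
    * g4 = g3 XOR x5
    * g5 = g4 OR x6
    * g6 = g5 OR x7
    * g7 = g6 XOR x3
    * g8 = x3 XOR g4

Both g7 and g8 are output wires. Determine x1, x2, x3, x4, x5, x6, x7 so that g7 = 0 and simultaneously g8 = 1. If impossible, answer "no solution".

x1=0, x2=1, x3=1, x4=0, x5=1, x6=1, x7=1

Check with x1=0, x2=1, x3=1, x4=0, x5=1, x6=1, x7=1:
g1 = x2 OR x4 = 1 OR 0 = 1
g2 = x1 XOR g1 = 0 XOR 1 = 1
g3 = x6 AND g2 = 1 AND 1 = 1
g4 = g3 XOR x5 = 1 XOR 1 = 0
g5 = g4 OR x6 = 0 OR 1 = 1
g6 = g5 OR x7 = 1 OR 1 = 1
g7 = g6 XOR x3 = 1 XOR 1 = 0
g8 = x3 XOR g4 = 1 XOR 0 = 1
So g7 = 0 and g8 = 1.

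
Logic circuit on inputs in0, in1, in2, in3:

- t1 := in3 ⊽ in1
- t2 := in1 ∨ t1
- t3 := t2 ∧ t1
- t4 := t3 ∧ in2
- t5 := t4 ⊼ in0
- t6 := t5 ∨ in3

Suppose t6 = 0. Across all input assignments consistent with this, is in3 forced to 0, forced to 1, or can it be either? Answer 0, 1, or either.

0

t6 = t5 ∨ in3 must be 0, so both t5 = 0 and in3 = 0.
Every assignment with t6 = 0 has in3 = 0; there are 1 such assignment(s).
  in0=1, in1=0, in2=1, in3=0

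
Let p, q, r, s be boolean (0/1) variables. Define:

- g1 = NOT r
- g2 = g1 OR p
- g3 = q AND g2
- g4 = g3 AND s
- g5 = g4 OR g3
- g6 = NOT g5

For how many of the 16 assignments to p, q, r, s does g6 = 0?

g6 = NOT g5 must be 0, so g5 = 1.
g5 = g4 OR g3 must be 1, so at least one of g4, g3 is 1.
Enumerating the 16 input combinations, 6 give g6 = 0 and 10 give g6 = 1.

6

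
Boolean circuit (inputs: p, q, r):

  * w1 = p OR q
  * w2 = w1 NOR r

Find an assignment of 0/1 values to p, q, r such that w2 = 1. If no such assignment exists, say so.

p=0 q=0 r=0

w2 = w1 NOR r must be 1, so both w1 = 0 and r = 0.
w1 = p OR q must be 0, so both p = 0 and q = 0.
Check with p=0 q=0 r=0:
w1 = p OR q = 0 OR 0 = 0
w2 = w1 NOR r = 0 NOR 0 = 1
So w2 = 1 as required.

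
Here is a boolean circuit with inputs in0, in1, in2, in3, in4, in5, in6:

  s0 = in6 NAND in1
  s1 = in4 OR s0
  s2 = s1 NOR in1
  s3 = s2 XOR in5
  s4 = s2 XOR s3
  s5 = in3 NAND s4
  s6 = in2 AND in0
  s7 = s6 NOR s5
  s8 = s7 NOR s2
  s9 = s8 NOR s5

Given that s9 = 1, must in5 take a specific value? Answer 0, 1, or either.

1

s9 = s8 NOR s5 must be 1, so both s8 = 0 and s5 = 0.
s8 = s7 NOR s2 must be 0, so at least one of s7, s2 is 1.
Every assignment with s9 = 1 has in5 = 1; there are 24 such assignment(s).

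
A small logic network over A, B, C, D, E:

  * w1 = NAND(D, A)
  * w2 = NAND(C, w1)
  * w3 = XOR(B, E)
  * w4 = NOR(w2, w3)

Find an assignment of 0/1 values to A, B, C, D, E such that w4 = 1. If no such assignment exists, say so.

A=0 B=1 C=1 D=0 E=1

w4 = NOR(w2, w3) must be 1, so both w2 = 0 and w3 = 0.
w2 = NAND(C, w1) must be 0, so both C = 1 and w1 = 1.
w3 = XOR(B, E) must be 0, so B and E are equal.
Check with A=0 B=1 C=1 D=0 E=1:
w1 = NAND(D, A) = NAND(0, 0) = 1
w2 = NAND(C, w1) = NAND(1, 1) = 0
w3 = XOR(B, E) = XOR(1, 1) = 0
w4 = NOR(w2, w3) = NOR(0, 0) = 1
So w4 = 1 as required.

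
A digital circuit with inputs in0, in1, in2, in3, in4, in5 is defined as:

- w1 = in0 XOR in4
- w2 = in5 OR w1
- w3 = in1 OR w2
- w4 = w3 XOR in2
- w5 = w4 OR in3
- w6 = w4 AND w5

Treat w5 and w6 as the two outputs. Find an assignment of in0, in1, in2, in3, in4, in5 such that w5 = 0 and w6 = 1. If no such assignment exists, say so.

Across all 64 input combinations, none give both w5 = 0 and w6 = 1.

no solution exists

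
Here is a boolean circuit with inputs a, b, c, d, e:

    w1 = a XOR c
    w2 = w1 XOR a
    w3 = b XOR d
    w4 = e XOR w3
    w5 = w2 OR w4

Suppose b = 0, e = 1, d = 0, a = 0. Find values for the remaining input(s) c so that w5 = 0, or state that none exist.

no solution exists

With b = 0, e = 1, d = 0, a = 0 fixed, none of the 2 settings of c give w5 = 0.
For example, with c=1:
w1 = a XOR c = 0 XOR 1 = 1
w2 = w1 XOR a = 1 XOR 0 = 1
w3 = b XOR d = 0 XOR 0 = 0
w4 = e XOR w3 = 1 XOR 0 = 1
w5 = w2 OR w4 = 1 OR 1 = 1
giving w5 = 1 ≠ 0.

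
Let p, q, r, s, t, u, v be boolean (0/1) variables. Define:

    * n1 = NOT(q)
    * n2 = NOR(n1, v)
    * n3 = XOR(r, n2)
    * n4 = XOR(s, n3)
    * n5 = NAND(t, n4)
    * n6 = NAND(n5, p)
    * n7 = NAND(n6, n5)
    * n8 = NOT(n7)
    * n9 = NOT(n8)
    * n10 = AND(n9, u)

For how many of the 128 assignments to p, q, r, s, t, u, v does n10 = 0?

n10 = AND(n9, u) must be 0, so at least one of n9, u is 0.
Enumerating the 128 input combinations, 88 give n10 = 0 and 40 give n10 = 1.

88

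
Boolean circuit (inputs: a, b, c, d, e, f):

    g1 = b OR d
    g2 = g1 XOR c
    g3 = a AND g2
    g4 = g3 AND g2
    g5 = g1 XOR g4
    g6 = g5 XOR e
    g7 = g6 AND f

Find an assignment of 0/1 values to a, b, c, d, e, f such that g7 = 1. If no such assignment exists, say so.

g7 = g6 AND f must be 1, so both g6 = 1 and f = 1.
g6 = g5 XOR e must be 1, so g5 and e differ.
Check with a=0 b=1 c=1 d=0 e=0 f=1:
g1 = b OR d = 1 OR 0 = 1
g2 = g1 XOR c = 1 XOR 1 = 0
g3 = a AND g2 = 0 AND 0 = 0
g4 = g3 AND g2 = 0 AND 0 = 0
g5 = g1 XOR g4 = 1 XOR 0 = 1
g6 = g5 XOR e = 1 XOR 0 = 1
g7 = g6 AND f = 1 AND 1 = 1
So g7 = 1 as required.

a=0 b=1 c=1 d=0 e=0 f=1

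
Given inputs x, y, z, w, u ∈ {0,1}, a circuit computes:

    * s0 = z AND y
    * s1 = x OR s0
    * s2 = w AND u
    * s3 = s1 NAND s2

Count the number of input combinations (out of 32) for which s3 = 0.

s3 = s1 NAND s2 must be 0, so both s1 = 1 and s2 = 1.
s1 = x OR s0 must be 1, so at least one of x, s0 is 1.
s2 = w AND u must be 1, so both w = 1 and u = 1.
Enumerating the 32 input combinations, 5 give s3 = 0 and 27 give s3 = 1.

5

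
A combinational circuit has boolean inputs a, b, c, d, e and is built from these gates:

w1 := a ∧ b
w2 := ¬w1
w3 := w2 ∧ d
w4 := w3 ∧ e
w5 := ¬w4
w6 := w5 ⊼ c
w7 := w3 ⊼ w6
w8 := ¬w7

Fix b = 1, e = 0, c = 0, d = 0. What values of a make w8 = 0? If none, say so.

a=1

Check with b = 1, e = 0, c = 0, d = 0 and a=1:
w1 = a ∧ b = 1 ∧ 1 = 1
w2 = ¬w1 = ¬1 = 0
w3 = w2 ∧ d = 0 ∧ 0 = 0
w4 = w3 ∧ e = 0 ∧ 0 = 0
w5 = ¬w4 = ¬0 = 1
w6 = w5 ⊼ c = 1 ⊼ 0 = 1
w7 = w3 ⊼ w6 = 0 ⊼ 1 = 1
w8 = ¬w7 = ¬1 = 0
So w8 = 0.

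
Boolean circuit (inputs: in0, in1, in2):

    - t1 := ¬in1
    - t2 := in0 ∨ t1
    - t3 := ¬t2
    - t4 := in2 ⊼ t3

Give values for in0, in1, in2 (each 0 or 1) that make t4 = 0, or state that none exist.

in0=0, in1=1, in2=1

t4 = in2 ⊼ t3 must be 0, so both in2 = 1 and t3 = 1.
t3 = ¬t2 must be 1, so t2 = 0.
Check with in0=0, in1=1, in2=1:
t1 = ¬in1 = ¬1 = 0
t2 = in0 ∨ t1 = 0 ∨ 0 = 0
t3 = ¬t2 = ¬0 = 1
t4 = in2 ⊼ t3 = 1 ⊼ 1 = 0
So t4 = 0 as required.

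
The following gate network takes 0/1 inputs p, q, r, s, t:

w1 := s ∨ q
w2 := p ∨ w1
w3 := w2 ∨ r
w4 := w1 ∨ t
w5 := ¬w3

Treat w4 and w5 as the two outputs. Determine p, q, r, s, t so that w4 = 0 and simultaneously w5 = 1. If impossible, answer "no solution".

Check with p=0 q=0 r=0 s=0 t=0:
w1 = s ∨ q = 0 ∨ 0 = 0
w2 = p ∨ w1 = 0 ∨ 0 = 0
w3 = w2 ∨ r = 0 ∨ 0 = 0
w4 = w1 ∨ t = 0 ∨ 0 = 0
w5 = ¬w3 = ¬0 = 1
So w4 = 0 and w5 = 1.

p=0 q=0 r=0 s=0 t=0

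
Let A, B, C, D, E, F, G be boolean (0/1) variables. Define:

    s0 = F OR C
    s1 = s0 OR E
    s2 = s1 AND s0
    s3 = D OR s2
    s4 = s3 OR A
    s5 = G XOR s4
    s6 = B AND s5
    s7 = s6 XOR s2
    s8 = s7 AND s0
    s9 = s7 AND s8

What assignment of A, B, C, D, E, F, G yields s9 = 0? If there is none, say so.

s9 = s7 AND s8 must be 0, so at least one of s7, s8 is 0.
Check with A=1, B=0, C=0, D=1, E=1, F=0, G=0:
s0 = F OR C = 0 OR 0 = 0
s1 = s0 OR E = 0 OR 1 = 1
s2 = s1 AND s0 = 1 AND 0 = 0
s3 = D OR s2 = 1 OR 0 = 1
s4 = s3 OR A = 1 OR 1 = 1
s5 = G XOR s4 = 0 XOR 1 = 1
s6 = B AND s5 = 0 AND 1 = 0
s7 = s6 XOR s2 = 0 XOR 0 = 0
s8 = s7 AND s0 = 0 AND 0 = 0
s9 = s7 AND s8 = 0 AND 0 = 0
So s9 = 0 as required.

A=1, B=0, C=0, D=1, E=1, F=0, G=0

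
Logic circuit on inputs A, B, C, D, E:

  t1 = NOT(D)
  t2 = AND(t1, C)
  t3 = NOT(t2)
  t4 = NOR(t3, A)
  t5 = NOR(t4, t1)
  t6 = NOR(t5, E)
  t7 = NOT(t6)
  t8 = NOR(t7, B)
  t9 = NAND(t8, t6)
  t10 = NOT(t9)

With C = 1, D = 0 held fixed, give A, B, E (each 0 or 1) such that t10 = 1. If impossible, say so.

A=0, B=0, E=0

t10 = NOT(t9) must be 1, so t9 = 0.
t9 = NAND(t8, t6) must be 0, so both t8 = 1 and t6 = 1.
Check with C = 1, D = 0 and A=0, B=0, E=0:
t1 = NOT(D) = NOT 0 = 1
t2 = AND(t1, C) = AND(1, 1) = 1
t3 = NOT(t2) = NOT 1 = 0
t4 = NOR(t3, A) = NOR(0, 0) = 1
t5 = NOR(t4, t1) = NOR(1, 1) = 0
t6 = NOR(t5, E) = NOR(0, 0) = 1
t7 = NOT(t6) = NOT 1 = 0
t8 = NOR(t7, B) = NOR(0, 0) = 1
t9 = NAND(t8, t6) = NAND(1, 1) = 0
t10 = NOT(t9) = NOT 0 = 1
So t10 = 1.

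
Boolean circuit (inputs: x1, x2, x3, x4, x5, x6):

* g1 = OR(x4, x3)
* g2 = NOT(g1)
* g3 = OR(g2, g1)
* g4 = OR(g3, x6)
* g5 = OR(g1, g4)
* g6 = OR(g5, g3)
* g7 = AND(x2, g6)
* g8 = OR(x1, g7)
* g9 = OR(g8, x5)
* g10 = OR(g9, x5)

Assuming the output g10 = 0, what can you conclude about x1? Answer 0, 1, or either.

0

g10 = OR(g9, x5) must be 0, so both g9 = 0 and x5 = 0.
g9 = OR(g8, x5) must be 0, so both g8 = 0 and x5 = 0.
g8 = OR(x1, g7) must be 0, so both x1 = 0 and g7 = 0.
Every assignment with g10 = 0 has x1 = 0; there are 8 such assignment(s).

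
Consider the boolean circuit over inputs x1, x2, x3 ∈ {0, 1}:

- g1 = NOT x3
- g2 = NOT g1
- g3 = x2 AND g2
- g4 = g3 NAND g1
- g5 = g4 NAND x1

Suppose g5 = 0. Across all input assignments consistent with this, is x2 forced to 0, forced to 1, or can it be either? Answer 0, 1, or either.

Both values of x2 occur among assignments with g5 = 0:
  x2=0: x1=1, x2=0, x3=0
  x2=1: x1=1, x2=1, x3=0

either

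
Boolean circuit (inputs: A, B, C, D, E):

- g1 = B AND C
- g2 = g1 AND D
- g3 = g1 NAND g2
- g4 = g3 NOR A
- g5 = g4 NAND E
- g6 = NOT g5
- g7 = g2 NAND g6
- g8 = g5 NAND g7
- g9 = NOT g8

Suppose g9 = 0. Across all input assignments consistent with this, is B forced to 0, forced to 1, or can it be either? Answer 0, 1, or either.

1

g9 = NOT g8 must be 0, so g8 = 1.
g8 = g5 NAND g7 must be 1, so at least one of g5, g7 is 0.
Every assignment with g9 = 0 has B = 1; there are 1 such assignment(s).
  A=0, B=1, C=1, D=1, E=1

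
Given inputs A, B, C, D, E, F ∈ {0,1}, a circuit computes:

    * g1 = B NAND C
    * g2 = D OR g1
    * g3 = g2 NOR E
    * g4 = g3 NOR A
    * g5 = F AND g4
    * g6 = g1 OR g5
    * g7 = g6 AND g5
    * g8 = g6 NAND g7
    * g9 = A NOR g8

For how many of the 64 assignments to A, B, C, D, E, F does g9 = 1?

15

g9 = A NOR g8 must be 1, so both A = 0 and g8 = 0.
g8 = g6 NAND g7 must be 0, so both g6 = 1 and g7 = 1.
Enumerating the 64 input combinations, 15 give g9 = 1 and 49 give g9 = 0.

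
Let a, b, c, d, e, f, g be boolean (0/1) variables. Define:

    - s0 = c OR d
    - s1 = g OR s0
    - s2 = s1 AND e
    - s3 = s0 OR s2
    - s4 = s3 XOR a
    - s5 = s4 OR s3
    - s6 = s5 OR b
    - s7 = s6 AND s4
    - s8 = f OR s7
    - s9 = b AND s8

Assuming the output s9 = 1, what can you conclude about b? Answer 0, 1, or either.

1

s9 = b AND s8 must be 1, so both b = 1 and s8 = 1.
s8 = f OR s7 must be 1, so at least one of f, s7 is 1.
Every assignment with s9 = 1 has b = 1; there are 48 such assignment(s).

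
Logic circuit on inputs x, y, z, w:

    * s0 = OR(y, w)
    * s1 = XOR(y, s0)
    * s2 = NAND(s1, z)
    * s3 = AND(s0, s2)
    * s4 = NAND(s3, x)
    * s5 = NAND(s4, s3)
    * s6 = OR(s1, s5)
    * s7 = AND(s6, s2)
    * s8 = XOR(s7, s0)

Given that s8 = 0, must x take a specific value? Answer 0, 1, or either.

Both values of x occur among assignments with s8 = 0:
  x=0: x=0, y=0, z=0, w=1
  x=1: x=1, y=0, z=0, w=1

either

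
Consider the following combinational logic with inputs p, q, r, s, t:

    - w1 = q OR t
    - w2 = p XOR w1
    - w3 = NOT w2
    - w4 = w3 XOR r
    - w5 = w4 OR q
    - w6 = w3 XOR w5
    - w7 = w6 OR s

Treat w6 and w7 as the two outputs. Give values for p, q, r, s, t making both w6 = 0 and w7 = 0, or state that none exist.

Check with p=1, q=1, r=1, s=0, t=0:
w1 = q OR t = 1 OR 0 = 1
w2 = p XOR w1 = 1 XOR 1 = 0
w3 = NOT w2 = NOT 0 = 1
w4 = w3 XOR r = 1 XOR 1 = 0
w5 = w4 OR q = 0 OR 1 = 1
w6 = w3 XOR w5 = 1 XOR 1 = 0
w7 = w6 OR s = 0 OR 0 = 0
So w6 = 0 and w7 = 0.

p=1, q=1, r=1, s=0, t=0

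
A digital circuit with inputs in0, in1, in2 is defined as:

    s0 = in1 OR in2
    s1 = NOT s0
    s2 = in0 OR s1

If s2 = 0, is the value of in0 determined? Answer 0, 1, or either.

0

s2 = in0 OR s1 must be 0, so both in0 = 0 and s1 = 0.
Every assignment with s2 = 0 has in0 = 0; there are 3 such assignment(s).
  in0=0, in1=0, in2=1
  in0=0, in1=1, in2=0
  in0=0, in1=1, in2=1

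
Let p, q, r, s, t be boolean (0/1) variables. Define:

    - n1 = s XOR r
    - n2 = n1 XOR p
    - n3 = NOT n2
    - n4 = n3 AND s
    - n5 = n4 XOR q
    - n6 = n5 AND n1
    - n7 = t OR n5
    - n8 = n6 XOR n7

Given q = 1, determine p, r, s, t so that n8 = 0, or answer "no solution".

p=0 r=0 s=1 t=0

Check with q = 1 and p=0, r=0, s=1, t=0:
n1 = s XOR r = 1 XOR 0 = 1
n2 = n1 XOR p = 1 XOR 0 = 1
n3 = NOT n2 = NOT 1 = 0
n4 = n3 AND s = 0 AND 1 = 0
n5 = n4 XOR q = 0 XOR 1 = 1
n6 = n5 AND n1 = 1 AND 1 = 1
n7 = t OR n5 = 0 OR 1 = 1
n8 = n6 XOR n7 = 1 XOR 1 = 0
So n8 = 0.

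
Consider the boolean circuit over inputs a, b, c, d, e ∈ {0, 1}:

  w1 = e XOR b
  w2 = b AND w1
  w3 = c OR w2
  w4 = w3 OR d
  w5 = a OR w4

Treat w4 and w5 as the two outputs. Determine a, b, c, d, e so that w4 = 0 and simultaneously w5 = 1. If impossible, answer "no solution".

a=1 b=0 c=0 d=0 e=1

Check with a=1 b=0 c=0 d=0 e=1:
w1 = e XOR b = 1 XOR 0 = 1
w2 = b AND w1 = 0 AND 1 = 0
w3 = c OR w2 = 0 OR 0 = 0
w4 = w3 OR d = 0 OR 0 = 0
w5 = a OR w4 = 1 OR 0 = 1
So w4 = 0 and w5 = 1.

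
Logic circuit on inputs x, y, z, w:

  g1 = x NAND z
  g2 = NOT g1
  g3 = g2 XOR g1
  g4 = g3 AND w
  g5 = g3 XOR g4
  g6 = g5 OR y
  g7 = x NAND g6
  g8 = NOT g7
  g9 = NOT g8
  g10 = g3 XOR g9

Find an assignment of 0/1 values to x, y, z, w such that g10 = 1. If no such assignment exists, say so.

x=1 y=1 z=0 w=1

g10 = g3 XOR g9 must be 1, so g3 and g9 differ.
Check with x=1 y=1 z=0 w=1:
g1 = x NAND z = 1 NAND 0 = 1
g2 = NOT g1 = NOT 1 = 0
g3 = g2 XOR g1 = 0 XOR 1 = 1
g4 = g3 AND w = 1 AND 1 = 1
g5 = g3 XOR g4 = 1 XOR 1 = 0
g6 = g5 OR y = 0 OR 1 = 1
g7 = x NAND g6 = 1 NAND 1 = 0
g8 = NOT g7 = NOT 0 = 1
g9 = NOT g8 = NOT 1 = 0
g10 = g3 XOR g9 = 1 XOR 0 = 1
So g10 = 1 as required.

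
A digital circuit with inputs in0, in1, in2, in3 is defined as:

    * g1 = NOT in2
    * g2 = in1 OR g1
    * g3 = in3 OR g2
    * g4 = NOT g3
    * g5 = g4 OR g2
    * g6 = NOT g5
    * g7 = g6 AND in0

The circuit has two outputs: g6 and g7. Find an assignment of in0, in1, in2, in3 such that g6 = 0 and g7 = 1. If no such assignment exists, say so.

no solution exists

Across all 16 input combinations, none give both g6 = 0 and g7 = 1.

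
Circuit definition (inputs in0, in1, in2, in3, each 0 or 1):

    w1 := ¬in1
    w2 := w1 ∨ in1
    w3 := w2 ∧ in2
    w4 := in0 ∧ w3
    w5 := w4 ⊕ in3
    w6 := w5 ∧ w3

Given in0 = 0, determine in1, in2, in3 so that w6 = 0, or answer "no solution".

in1=1, in2=1, in3=0

w6 = w5 ∧ w3 must be 0, so at least one of w5, w3 is 0.
Check with in0 = 0 and in1=1, in2=1, in3=0:
w1 = ¬in1 = ¬1 = 0
w2 = w1 ∨ in1 = 0 ∨ 1 = 1
w3 = w2 ∧ in2 = 1 ∧ 1 = 1
w4 = in0 ∧ w3 = 0 ∧ 1 = 0
w5 = w4 ⊕ in3 = 0 ⊕ 0 = 0
w6 = w5 ∧ w3 = 0 ∧ 1 = 0
So w6 = 0.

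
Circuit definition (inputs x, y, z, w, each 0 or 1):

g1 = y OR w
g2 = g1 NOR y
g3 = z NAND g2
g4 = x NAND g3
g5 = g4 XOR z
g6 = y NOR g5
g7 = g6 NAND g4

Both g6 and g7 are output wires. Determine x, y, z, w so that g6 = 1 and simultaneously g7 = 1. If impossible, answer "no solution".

x=1 y=0 z=0 w=0

Check with x=1 y=0 z=0 w=0:
g1 = y OR w = 0 OR 0 = 0
g2 = g1 NOR y = 0 NOR 0 = 1
g3 = z NAND g2 = 0 NAND 1 = 1
g4 = x NAND g3 = 1 NAND 1 = 0
g5 = g4 XOR z = 0 XOR 0 = 0
g6 = y NOR g5 = 0 NOR 0 = 1
g7 = g6 NAND g4 = 1 NAND 0 = 1
So g6 = 1 and g7 = 1.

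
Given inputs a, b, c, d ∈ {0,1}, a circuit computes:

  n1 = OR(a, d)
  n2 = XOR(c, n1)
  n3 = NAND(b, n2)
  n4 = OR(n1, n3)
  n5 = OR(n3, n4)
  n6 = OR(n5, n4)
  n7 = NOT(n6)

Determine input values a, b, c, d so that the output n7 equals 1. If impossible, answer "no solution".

a=0, b=1, c=1, d=0

n7 = NOT(n6) must be 1, so n6 = 0.
n6 = OR(n5, n4) must be 0, so both n5 = 0 and n4 = 0.
Check with a=0, b=1, c=1, d=0:
n1 = OR(a, d) = OR(0, 0) = 0
n2 = XOR(c, n1) = XOR(1, 0) = 1
n3 = NAND(b, n2) = NAND(1, 1) = 0
n4 = OR(n1, n3) = OR(0, 0) = 0
n5 = OR(n3, n4) = OR(0, 0) = 0
n6 = OR(n5, n4) = OR(0, 0) = 0
n7 = NOT(n6) = NOT 0 = 1
So n7 = 1 as required.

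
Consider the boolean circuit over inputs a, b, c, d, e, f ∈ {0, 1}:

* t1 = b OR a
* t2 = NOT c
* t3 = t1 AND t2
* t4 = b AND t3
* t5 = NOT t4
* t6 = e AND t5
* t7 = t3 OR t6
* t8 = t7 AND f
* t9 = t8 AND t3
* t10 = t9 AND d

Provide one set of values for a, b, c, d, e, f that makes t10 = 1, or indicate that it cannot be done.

a=0, b=1, c=0, d=1, e=0, f=1

t10 = t9 AND d must be 1, so both t9 = 1 and d = 1.
t9 = t8 AND t3 must be 1, so both t8 = 1 and t3 = 1.
Check with a=0, b=1, c=0, d=1, e=0, f=1:
t1 = b OR a = 1 OR 0 = 1
t2 = NOT c = NOT 0 = 1
t3 = t1 AND t2 = 1 AND 1 = 1
t4 = b AND t3 = 1 AND 1 = 1
t5 = NOT t4 = NOT 1 = 0
t6 = e AND t5 = 0 AND 0 = 0
t7 = t3 OR t6 = 1 OR 0 = 1
t8 = t7 AND f = 1 AND 1 = 1
t9 = t8 AND t3 = 1 AND 1 = 1
t10 = t9 AND d = 1 AND 1 = 1
So t10 = 1 as required.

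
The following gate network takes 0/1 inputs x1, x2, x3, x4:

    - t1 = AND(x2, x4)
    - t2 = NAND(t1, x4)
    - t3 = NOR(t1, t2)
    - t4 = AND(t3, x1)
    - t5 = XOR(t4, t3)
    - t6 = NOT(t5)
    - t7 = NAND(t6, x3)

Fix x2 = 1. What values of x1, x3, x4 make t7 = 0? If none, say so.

x1=0 x3=1 x4=1

t7 = NAND(t6, x3) must be 0, so both t6 = 1 and x3 = 1.
t6 = NOT(t5) must be 1, so t5 = 0.
Check with x2 = 1 and x1=0, x3=1, x4=1:
t1 = AND(x2, x4) = AND(1, 1) = 1
t2 = NAND(t1, x4) = NAND(1, 1) = 0
t3 = NOR(t1, t2) = NOR(1, 0) = 0
t4 = AND(t3, x1) = AND(0, 0) = 0
t5 = XOR(t4, t3) = XOR(0, 0) = 0
t6 = NOT(t5) = NOT 0 = 1
t7 = NAND(t6, x3) = NAND(1, 1) = 0
So t7 = 0.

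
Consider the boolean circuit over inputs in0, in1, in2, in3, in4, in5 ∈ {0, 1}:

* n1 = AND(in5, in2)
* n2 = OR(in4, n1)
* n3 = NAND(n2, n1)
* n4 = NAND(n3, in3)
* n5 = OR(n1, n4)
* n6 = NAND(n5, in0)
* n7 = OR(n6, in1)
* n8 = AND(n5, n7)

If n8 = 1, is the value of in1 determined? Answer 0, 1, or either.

either

Both values of in1 occur among assignments with n8 = 1:
  in1=0: in0=0, in1=0, in2=0, in3=0, in4=0, in5=0
  in1=1: in0=0, in1=1, in2=0, in3=0, in4=0, in5=0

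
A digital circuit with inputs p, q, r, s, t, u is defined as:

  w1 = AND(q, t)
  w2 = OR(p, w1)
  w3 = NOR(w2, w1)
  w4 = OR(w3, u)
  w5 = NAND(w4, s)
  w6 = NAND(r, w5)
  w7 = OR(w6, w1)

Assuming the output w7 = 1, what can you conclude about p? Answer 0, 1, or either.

either

Both values of p occur among assignments with w7 = 1:
  p=0: p=0, q=0, r=0, s=0, t=0, u=0
  p=1: p=1, q=0, r=0, s=0, t=0, u=0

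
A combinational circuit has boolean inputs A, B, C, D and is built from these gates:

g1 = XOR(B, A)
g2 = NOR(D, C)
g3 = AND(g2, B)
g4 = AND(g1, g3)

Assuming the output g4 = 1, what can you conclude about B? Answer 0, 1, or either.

g4 = AND(g1, g3) must be 1, so both g1 = 1 and g3 = 1.
Every assignment with g4 = 1 has B = 1; there are 1 such assignment(s).
  A=0, B=1, C=0, D=0

1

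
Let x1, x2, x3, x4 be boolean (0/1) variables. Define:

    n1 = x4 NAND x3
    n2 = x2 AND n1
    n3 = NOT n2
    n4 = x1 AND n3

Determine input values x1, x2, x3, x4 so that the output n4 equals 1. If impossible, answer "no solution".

Check with x1=1, x2=0, x3=0, x4=0:
n1 = x4 NAND x3 = 0 NAND 0 = 1
n2 = x2 AND n1 = 0 AND 1 = 0
n3 = NOT n2 = NOT 0 = 1
n4 = x1 AND n3 = 1 AND 1 = 1
So n4 = 1 as required.

x1=1, x2=0, x3=0, x4=0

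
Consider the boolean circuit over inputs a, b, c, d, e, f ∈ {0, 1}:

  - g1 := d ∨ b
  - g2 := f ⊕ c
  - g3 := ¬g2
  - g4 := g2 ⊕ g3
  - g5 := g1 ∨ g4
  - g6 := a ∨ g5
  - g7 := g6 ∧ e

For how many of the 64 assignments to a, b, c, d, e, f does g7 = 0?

g7 = g6 ∧ e must be 0, so at least one of g6, e is 0.
Enumerating the 64 input combinations, 32 give g7 = 0 and 32 give g7 = 1.

32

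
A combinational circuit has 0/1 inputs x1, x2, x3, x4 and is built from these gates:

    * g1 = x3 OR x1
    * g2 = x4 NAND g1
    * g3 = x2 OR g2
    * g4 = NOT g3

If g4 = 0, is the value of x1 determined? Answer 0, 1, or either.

either

Both values of x1 occur among assignments with g4 = 0:
  x1=0: x1=0, x2=0, x3=0, x4=0
  x1=1: x1=1, x2=0, x3=0, x4=0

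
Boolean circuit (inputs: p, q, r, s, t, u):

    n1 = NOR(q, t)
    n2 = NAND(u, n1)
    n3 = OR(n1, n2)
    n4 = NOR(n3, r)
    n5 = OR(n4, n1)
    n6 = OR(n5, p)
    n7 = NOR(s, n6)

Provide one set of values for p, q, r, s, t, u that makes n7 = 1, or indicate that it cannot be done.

n7 = NOR(s, n6) must be 1, so both s = 0 and n6 = 0.
Check with p=0, q=1, r=1, s=0, t=0, u=1:
n1 = NOR(q, t) = NOR(1, 0) = 0
n2 = NAND(u, n1) = NAND(1, 0) = 1
n3 = OR(n1, n2) = OR(0, 1) = 1
n4 = NOR(n3, r) = NOR(1, 1) = 0
n5 = OR(n4, n1) = OR(0, 0) = 0
n6 = OR(n5, p) = OR(0, 0) = 0
n7 = NOR(s, n6) = NOR(0, 0) = 1
So n7 = 1 as required.

p=0, q=1, r=1, s=0, t=0, u=1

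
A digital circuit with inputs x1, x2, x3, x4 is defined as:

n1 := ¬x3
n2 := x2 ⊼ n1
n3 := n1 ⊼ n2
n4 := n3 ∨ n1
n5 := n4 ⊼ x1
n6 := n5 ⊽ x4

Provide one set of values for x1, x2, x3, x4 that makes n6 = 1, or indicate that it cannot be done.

n6 = n5 ⊽ x4 must be 1, so both n5 = 0 and x4 = 0.
Check with x1=1, x2=0, x3=1, x4=0:
n1 = ¬x3 = ¬1 = 0
n2 = x2 ⊼ n1 = 0 ⊼ 0 = 1
n3 = n1 ⊼ n2 = 0 ⊼ 1 = 1
n4 = n3 ∨ n1 = 1 ∨ 0 = 1
n5 = n4 ⊼ x1 = 1 ⊼ 1 = 0
n6 = n5 ⊽ x4 = 0 ⊽ 0 = 1
So n6 = 1 as required.

x1=1, x2=0, x3=1, x4=0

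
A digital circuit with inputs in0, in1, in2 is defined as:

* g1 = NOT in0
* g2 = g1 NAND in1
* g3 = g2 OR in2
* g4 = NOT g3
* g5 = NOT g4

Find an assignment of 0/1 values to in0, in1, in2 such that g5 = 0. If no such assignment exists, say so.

in0=0, in1=1, in2=0

g5 = NOT g4 must be 0, so g4 = 1.
g4 = NOT g3 must be 1, so g3 = 0.
Check with in0=0, in1=1, in2=0:
g1 = NOT in0 = NOT 0 = 1
g2 = g1 NAND in1 = 1 NAND 1 = 0
g3 = g2 OR in2 = 0 OR 0 = 0
g4 = NOT g3 = NOT 0 = 1
g5 = NOT g4 = NOT 1 = 0
So g5 = 0 as required.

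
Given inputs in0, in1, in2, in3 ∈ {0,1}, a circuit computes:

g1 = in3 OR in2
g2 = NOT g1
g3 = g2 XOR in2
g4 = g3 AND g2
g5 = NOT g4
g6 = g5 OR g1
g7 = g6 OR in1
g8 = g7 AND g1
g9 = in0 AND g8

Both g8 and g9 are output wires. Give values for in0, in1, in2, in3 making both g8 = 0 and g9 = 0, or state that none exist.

in0=1, in1=0, in2=0, in3=0

Check with in0=1, in1=0, in2=0, in3=0:
g1 = in3 OR in2 = 0 OR 0 = 0
g2 = NOT g1 = NOT 0 = 1
g3 = g2 XOR in2 = 1 XOR 0 = 1
g4 = g3 AND g2 = 1 AND 1 = 1
g5 = NOT g4 = NOT 1 = 0
g6 = g5 OR g1 = 0 OR 0 = 0
g7 = g6 OR in1 = 0 OR 0 = 0
g8 = g7 AND g1 = 0 AND 0 = 0
g9 = in0 AND g8 = 1 AND 0 = 0
So g8 = 0 and g9 = 0.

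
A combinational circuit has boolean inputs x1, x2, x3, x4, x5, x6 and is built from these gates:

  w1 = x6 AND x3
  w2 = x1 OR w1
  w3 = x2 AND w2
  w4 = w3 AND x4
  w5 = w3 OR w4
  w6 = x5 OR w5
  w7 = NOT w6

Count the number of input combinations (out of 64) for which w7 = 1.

w7 = NOT w6 must be 1, so w6 = 0.
w6 = x5 OR w5 must be 0, so both x5 = 0 and w5 = 0.
Enumerating the 64 input combinations, 22 give w7 = 1 and 42 give w7 = 0.

22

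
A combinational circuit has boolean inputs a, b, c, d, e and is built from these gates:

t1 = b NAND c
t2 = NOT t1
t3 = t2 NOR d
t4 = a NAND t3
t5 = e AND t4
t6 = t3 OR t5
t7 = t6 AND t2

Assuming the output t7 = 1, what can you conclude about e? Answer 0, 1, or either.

t7 = t6 AND t2 must be 1, so both t6 = 1 and t2 = 1.
t6 = t3 OR t5 must be 1, so at least one of t3, t5 is 1.
t2 = NOT t1 must be 1, so t1 = 0.
Every assignment with t7 = 1 has e = 1; there are 4 such assignment(s).
  a=0, b=1, c=1, d=0, e=1
  a=0, b=1, c=1, d=1, e=1
  a=1, b=1, c=1, d=0, e=1
  a=1, b=1, c=1, d=1, e=1

1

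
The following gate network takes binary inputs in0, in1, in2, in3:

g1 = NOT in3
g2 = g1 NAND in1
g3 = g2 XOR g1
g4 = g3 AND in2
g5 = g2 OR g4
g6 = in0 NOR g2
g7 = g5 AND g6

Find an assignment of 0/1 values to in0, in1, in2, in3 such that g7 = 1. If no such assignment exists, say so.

in0=0, in1=1, in2=1, in3=0

g7 = g5 AND g6 must be 1, so both g5 = 1 and g6 = 1.
g5 = g2 OR g4 must be 1, so at least one of g2, g4 is 1.
Check with in0=0, in1=1, in2=1, in3=0:
g1 = NOT in3 = NOT 0 = 1
g2 = g1 NAND in1 = 1 NAND 1 = 0
g3 = g2 XOR g1 = 0 XOR 1 = 1
g4 = g3 AND in2 = 1 AND 1 = 1
g5 = g2 OR g4 = 0 OR 1 = 1
g6 = in0 NOR g2 = 0 NOR 0 = 1
g7 = g5 AND g6 = 1 AND 1 = 1
So g7 = 1 as required.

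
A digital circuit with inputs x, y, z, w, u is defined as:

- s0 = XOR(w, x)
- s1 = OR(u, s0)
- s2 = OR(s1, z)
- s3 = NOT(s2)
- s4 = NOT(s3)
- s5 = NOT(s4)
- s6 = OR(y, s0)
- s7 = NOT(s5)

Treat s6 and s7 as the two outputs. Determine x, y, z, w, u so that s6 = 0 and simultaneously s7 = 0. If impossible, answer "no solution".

x=0 y=0 z=0 w=0 u=0

Check with x=0 y=0 z=0 w=0 u=0:
s0 = XOR(w, x) = XOR(0, 0) = 0
s1 = OR(u, s0) = OR(0, 0) = 0
s2 = OR(s1, z) = OR(0, 0) = 0
s3 = NOT(s2) = NOT 0 = 1
s4 = NOT(s3) = NOT 1 = 0
s5 = NOT(s4) = NOT 0 = 1
s6 = OR(y, s0) = OR(0, 0) = 0
s7 = NOT(s5) = NOT 1 = 0
So s6 = 0 and s7 = 0.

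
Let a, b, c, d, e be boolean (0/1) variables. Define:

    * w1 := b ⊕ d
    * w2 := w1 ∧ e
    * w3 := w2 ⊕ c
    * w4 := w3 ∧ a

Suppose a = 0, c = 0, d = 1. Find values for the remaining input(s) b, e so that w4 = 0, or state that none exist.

w4 = w3 ∧ a must be 0, so at least one of w3, a is 0.
Check with a = 0, c = 0, d = 1 and b=1, e=0:
w1 = b ⊕ d = 1 ⊕ 1 = 0
w2 = w1 ∧ e = 0 ∧ 0 = 0
w3 = w2 ⊕ c = 0 ⊕ 0 = 0
w4 = w3 ∧ a = 0 ∧ 0 = 0
So w4 = 0.

b=1, e=0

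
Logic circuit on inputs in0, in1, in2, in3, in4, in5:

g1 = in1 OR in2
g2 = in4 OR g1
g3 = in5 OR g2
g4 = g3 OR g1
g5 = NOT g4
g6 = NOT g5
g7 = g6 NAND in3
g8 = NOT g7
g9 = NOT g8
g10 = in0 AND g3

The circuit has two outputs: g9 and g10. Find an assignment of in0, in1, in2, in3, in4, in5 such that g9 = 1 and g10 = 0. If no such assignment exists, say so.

Check with in0=0 in1=0 in2=0 in3=1 in4=0 in5=0:
g1 = in1 OR in2 = 0 OR 0 = 0
g2 = in4 OR g1 = 0 OR 0 = 0
g3 = in5 OR g2 = 0 OR 0 = 0
g4 = g3 OR g1 = 0 OR 0 = 0
g5 = NOT g4 = NOT 0 = 1
g6 = NOT g5 = NOT 1 = 0
g7 = g6 NAND in3 = 0 NAND 1 = 1
g8 = NOT g7 = NOT 1 = 0
g9 = NOT g8 = NOT 0 = 1
g10 = in0 AND g3 = 0 AND 0 = 0
So g9 = 1 and g10 = 0.

in0=0 in1=0 in2=0 in3=1 in4=0 in5=0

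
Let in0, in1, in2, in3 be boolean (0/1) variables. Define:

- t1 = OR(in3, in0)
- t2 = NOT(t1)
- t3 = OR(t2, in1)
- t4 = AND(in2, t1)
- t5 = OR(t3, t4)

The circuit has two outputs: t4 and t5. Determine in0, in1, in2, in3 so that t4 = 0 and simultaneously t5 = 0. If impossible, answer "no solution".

in0=1, in1=0, in2=0, in3=1

Check with in0=1, in1=0, in2=0, in3=1:
t1 = OR(in3, in0) = OR(1, 1) = 1
t2 = NOT(t1) = NOT 1 = 0
t3 = OR(t2, in1) = OR(0, 0) = 0
t4 = AND(in2, t1) = AND(0, 1) = 0
t5 = OR(t3, t4) = OR(0, 0) = 0
So t4 = 0 and t5 = 0.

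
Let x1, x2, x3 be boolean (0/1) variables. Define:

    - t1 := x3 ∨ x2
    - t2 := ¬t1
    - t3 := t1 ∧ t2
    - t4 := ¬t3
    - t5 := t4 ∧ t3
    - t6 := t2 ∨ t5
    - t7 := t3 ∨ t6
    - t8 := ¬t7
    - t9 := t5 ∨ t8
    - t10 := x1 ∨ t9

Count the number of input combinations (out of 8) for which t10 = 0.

t10 = x1 ∨ t9 must be 0, so both x1 = 0 and t9 = 0.
Satisfying assignments:
  x1=0, x2=0, x3=0

1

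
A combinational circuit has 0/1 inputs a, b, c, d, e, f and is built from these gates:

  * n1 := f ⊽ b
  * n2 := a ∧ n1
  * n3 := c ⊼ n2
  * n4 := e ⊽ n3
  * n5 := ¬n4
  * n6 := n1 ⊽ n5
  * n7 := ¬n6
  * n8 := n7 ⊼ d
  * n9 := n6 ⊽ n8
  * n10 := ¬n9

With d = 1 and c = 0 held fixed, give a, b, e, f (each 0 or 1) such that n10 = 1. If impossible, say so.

no solution exists

With d = 1 and c = 0 fixed, none of the 16 settings of a, b, e, f give n10 = 1.
For example, with a=0, b=1, e=0, f=1:
n1 = f ⊽ b = 1 ⊽ 1 = 0
n2 = a ∧ n1 = 0 ∧ 0 = 0
n3 = c ⊼ n2 = 0 ⊼ 0 = 1
n4 = e ⊽ n3 = 0 ⊽ 1 = 0
n5 = ¬n4 = ¬0 = 1
n6 = n1 ⊽ n5 = 0 ⊽ 1 = 0
n7 = ¬n6 = ¬0 = 1
n8 = n7 ⊼ d = 1 ⊼ 1 = 0
n9 = n6 ⊽ n8 = 0 ⊽ 0 = 1
n10 = ¬n9 = ¬1 = 0
giving n10 = 0 ≠ 1.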